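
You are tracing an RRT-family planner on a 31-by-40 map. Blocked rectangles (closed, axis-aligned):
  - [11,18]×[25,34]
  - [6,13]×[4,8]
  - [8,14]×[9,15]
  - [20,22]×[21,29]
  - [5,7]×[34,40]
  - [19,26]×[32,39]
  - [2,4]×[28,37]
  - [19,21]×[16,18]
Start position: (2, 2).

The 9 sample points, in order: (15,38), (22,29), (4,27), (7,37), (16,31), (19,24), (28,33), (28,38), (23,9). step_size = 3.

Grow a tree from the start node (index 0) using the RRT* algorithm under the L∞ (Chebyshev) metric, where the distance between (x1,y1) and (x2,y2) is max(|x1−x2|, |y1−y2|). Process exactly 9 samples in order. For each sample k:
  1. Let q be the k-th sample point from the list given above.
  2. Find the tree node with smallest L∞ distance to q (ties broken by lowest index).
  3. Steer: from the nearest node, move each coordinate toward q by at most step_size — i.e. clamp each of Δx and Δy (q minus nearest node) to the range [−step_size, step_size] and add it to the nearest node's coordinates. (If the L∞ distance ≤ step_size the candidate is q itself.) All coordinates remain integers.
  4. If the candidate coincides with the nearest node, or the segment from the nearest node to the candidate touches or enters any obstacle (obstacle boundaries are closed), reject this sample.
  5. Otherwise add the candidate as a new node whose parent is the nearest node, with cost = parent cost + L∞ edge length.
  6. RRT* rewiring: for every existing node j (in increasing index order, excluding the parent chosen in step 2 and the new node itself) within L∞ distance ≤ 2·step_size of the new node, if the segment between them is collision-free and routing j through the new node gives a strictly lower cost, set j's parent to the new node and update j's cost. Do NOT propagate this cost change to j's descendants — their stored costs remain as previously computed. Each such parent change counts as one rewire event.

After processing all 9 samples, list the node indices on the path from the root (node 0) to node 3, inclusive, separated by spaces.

Path: 0 1 2 3

1. q=(15,38) nearest=0 d=36 new=(5,5) → add node 1 parent=0 cost=3
2. q=(22,29) nearest=1 d=24 new=(8,8) → blocked by [6,13]×[4,8], reject
3. q=(4,27) nearest=1 d=22 new=(4,8) → add node 2 parent=1 cost=6
4. q=(7,37) nearest=2 d=29 new=(7,11) → add node 3 parent=2 cost=9
5. q=(16,31) nearest=3 d=20 new=(10,14) → blocked by [8,14]×[9,15], reject
6. q=(19,24) nearest=3 d=13 new=(10,14) → blocked by [8,14]×[9,15], reject
7. q=(28,33) nearest=3 d=22 new=(10,14) → blocked by [8,14]×[9,15], reject
8. q=(28,38) nearest=3 d=27 new=(10,14) → blocked by [8,14]×[9,15], reject
9. q=(23,9) nearest=3 d=16 new=(10,9) → blocked by [8,14]×[9,15], reject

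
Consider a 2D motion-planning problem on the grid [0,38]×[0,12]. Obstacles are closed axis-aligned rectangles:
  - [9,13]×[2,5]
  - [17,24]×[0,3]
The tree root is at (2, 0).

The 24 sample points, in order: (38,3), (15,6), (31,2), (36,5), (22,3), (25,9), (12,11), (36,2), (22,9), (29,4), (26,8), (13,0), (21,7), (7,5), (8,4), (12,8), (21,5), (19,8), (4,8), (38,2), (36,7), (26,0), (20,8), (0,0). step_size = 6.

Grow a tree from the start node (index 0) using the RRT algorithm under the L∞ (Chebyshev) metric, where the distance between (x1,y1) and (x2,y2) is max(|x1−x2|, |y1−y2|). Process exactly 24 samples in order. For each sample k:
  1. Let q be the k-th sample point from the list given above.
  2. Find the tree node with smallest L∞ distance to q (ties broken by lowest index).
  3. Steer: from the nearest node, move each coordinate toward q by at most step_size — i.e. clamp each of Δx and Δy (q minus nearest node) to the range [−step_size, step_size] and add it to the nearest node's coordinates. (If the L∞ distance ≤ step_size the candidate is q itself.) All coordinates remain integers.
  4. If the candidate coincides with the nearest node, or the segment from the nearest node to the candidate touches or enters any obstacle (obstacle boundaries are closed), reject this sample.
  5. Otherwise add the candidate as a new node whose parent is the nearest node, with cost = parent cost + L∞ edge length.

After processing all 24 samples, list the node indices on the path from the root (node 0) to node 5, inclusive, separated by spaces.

Path: 0 5

1. q=(38,3) nearest=0 d=36 new=(8,3) → add node 1 parent=0 cost=6
2. q=(15,6) nearest=1 d=7 new=(14,6) → blocked by [9,13]×[2,5], reject
3. q=(31,2) nearest=1 d=23 new=(14,2) → blocked by [9,13]×[2,5], reject
4. q=(36,5) nearest=1 d=28 new=(14,5) → blocked by [9,13]×[2,5], reject
5. q=(22,3) nearest=1 d=14 new=(14,3) → blocked by [9,13]×[2,5], reject
6. q=(25,9) nearest=1 d=17 new=(14,9) → blocked by [9,13]×[2,5], reject
7. q=(12,11) nearest=1 d=8 new=(12,9) → blocked by [9,13]×[2,5], reject
8. q=(36,2) nearest=1 d=28 new=(14,2) → blocked by [9,13]×[2,5], reject
9. q=(22,9) nearest=1 d=14 new=(14,9) → blocked by [9,13]×[2,5], reject
10. q=(29,4) nearest=1 d=21 new=(14,4) → blocked by [9,13]×[2,5], reject
11. q=(26,8) nearest=1 d=18 new=(14,8) → blocked by [9,13]×[2,5], reject
12. q=(13,0) nearest=1 d=5 new=(13,0) → blocked by [9,13]×[2,5], reject
13. q=(21,7) nearest=1 d=13 new=(14,7) → blocked by [9,13]×[2,5], reject
14. q=(7,5) nearest=1 d=2 new=(7,5) → add node 2 parent=1 cost=8
15. q=(8,4) nearest=1 d=1 new=(8,4) → add node 3 parent=1 cost=7
16. q=(12,8) nearest=3 d=4 new=(12,8) → blocked by [9,13]×[2,5], reject
17. q=(21,5) nearest=1 d=13 new=(14,5) → blocked by [9,13]×[2,5], reject
18. q=(19,8) nearest=1 d=11 new=(14,8) → blocked by [9,13]×[2,5], reject
19. q=(4,8) nearest=2 d=3 new=(4,8) → add node 4 parent=2 cost=11
20. q=(38,2) nearest=1 d=30 new=(14,2) → blocked by [9,13]×[2,5], reject
21. q=(36,7) nearest=1 d=28 new=(14,7) → blocked by [9,13]×[2,5], reject
22. q=(26,0) nearest=1 d=18 new=(14,0) → blocked by [9,13]×[2,5], reject
23. q=(20,8) nearest=1 d=12 new=(14,8) → blocked by [9,13]×[2,5], reject
24. q=(0,0) nearest=0 d=2 new=(0,0) → add node 5 parent=0 cost=2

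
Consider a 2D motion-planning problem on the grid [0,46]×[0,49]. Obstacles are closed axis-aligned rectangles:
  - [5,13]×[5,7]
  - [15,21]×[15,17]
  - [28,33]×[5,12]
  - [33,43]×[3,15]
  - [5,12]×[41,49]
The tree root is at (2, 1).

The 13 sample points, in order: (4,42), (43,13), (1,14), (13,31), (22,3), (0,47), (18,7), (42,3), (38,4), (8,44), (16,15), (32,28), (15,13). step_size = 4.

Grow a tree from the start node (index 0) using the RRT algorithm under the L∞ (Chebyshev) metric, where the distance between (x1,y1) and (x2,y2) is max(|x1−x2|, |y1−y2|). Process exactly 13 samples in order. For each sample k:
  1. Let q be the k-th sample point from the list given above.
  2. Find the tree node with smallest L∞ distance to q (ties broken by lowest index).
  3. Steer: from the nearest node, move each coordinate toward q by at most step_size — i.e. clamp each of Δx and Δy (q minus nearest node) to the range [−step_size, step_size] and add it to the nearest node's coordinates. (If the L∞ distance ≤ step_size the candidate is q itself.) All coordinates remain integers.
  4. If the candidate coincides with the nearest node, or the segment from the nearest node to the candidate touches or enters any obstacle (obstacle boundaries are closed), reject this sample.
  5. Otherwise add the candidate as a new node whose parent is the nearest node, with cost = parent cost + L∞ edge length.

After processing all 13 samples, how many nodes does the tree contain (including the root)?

Node count: 9

1. q=(4,42) nearest=0 d=41 new=(4,5) → add node 1 parent=0 cost=4
2. q=(43,13) nearest=1 d=39 new=(8,9) → blocked by [5,13]×[5,7], reject
3. q=(1,14) nearest=1 d=9 new=(1,9) → add node 2 parent=1 cost=8
4. q=(13,31) nearest=2 d=22 new=(5,13) → add node 3 parent=2 cost=12
5. q=(22,3) nearest=3 d=17 new=(9,9) → add node 4 parent=3 cost=16
6. q=(0,47) nearest=3 d=34 new=(1,17) → add node 5 parent=3 cost=16
7. q=(18,7) nearest=4 d=9 new=(13,7) → blocked by [5,13]×[5,7], reject
8. q=(42,3) nearest=4 d=33 new=(13,5) → blocked by [5,13]×[5,7], reject
9. q=(38,4) nearest=4 d=29 new=(13,5) → blocked by [5,13]×[5,7], reject
10. q=(8,44) nearest=5 d=27 new=(5,21) → add node 6 parent=5 cost=20
11. q=(16,15) nearest=4 d=7 new=(13,13) → add node 7 parent=4 cost=20
12. q=(32,28) nearest=7 d=19 new=(17,17) → blocked by [15,21]×[15,17], reject
13. q=(15,13) nearest=7 d=2 new=(15,13) → add node 8 parent=7 cost=22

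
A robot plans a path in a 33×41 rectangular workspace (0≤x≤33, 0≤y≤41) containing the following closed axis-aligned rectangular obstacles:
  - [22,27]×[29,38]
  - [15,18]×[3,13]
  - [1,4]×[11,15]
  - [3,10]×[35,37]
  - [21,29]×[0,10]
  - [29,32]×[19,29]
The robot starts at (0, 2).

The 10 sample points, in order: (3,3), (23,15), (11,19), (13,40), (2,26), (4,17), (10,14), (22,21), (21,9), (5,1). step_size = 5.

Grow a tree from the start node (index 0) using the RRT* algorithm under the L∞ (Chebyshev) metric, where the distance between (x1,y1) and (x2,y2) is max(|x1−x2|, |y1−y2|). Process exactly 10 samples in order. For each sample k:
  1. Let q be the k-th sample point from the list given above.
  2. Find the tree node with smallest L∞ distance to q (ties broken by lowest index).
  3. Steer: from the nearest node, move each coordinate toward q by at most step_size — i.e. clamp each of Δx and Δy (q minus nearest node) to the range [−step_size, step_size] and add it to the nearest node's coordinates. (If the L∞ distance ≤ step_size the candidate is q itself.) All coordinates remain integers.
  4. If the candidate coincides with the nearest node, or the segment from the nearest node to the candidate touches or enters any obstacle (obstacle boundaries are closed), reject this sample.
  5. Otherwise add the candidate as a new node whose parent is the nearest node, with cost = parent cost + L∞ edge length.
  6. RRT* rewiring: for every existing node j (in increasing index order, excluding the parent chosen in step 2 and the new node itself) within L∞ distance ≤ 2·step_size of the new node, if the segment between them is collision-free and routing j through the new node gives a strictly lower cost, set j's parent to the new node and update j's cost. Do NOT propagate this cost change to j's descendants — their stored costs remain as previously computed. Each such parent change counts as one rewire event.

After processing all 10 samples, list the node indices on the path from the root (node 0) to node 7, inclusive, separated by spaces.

1. q=(3,3) nearest=0 d=3 new=(3,3) → add node 1 parent=0 cost=3
2. q=(23,15) nearest=1 d=20 new=(8,8) → add node 2 parent=1 cost=8
3. q=(11,19) nearest=2 d=11 new=(11,13) → add node 3 parent=2 cost=13
4. q=(13,40) nearest=3 d=27 new=(13,18) → add node 4 parent=3 cost=18
5. q=(2,26) nearest=4 d=11 new=(8,23) → add node 5 parent=4 cost=23
6. q=(4,17) nearest=5 d=6 new=(4,18) → add node 6 parent=5 cost=28
7. q=(10,14) nearest=3 d=1 new=(10,14) → add node 7 parent=3 cost=14; rewire 6→7 (20<28)
8. q=(22,21) nearest=4 d=9 new=(18,21) → add node 8 parent=4 cost=23
9. q=(21,9) nearest=4 d=9 new=(18,13) → blocked by [15,18]×[3,13], reject
10. q=(5,1) nearest=1 d=2 new=(5,1) → add node 9 parent=1 cost=5

Path: 0 1 2 3 7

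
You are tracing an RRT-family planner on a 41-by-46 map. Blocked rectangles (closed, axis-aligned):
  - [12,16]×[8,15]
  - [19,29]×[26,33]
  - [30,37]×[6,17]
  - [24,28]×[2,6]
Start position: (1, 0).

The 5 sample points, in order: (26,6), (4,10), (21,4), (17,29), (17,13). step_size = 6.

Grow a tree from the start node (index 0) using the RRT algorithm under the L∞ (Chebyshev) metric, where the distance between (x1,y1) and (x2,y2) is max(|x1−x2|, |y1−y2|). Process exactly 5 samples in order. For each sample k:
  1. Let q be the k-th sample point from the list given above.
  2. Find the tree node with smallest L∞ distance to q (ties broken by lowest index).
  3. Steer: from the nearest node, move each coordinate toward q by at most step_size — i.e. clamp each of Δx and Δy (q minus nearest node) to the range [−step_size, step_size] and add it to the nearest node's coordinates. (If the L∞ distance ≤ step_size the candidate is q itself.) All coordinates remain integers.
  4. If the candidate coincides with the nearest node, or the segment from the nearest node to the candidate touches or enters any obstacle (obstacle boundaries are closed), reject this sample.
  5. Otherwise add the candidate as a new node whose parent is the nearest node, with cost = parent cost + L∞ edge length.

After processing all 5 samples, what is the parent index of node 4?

1. q=(26,6) nearest=0 d=25 new=(7,6) → add node 1 parent=0 cost=6
2. q=(4,10) nearest=1 d=4 new=(4,10) → add node 2 parent=1 cost=10
3. q=(21,4) nearest=1 d=14 new=(13,4) → add node 3 parent=1 cost=12
4. q=(17,29) nearest=2 d=19 new=(10,16) → add node 4 parent=2 cost=16
5. q=(17,13) nearest=4 d=7 new=(16,13) → blocked by [12,16]×[8,15], reject

Parent of node 4: 2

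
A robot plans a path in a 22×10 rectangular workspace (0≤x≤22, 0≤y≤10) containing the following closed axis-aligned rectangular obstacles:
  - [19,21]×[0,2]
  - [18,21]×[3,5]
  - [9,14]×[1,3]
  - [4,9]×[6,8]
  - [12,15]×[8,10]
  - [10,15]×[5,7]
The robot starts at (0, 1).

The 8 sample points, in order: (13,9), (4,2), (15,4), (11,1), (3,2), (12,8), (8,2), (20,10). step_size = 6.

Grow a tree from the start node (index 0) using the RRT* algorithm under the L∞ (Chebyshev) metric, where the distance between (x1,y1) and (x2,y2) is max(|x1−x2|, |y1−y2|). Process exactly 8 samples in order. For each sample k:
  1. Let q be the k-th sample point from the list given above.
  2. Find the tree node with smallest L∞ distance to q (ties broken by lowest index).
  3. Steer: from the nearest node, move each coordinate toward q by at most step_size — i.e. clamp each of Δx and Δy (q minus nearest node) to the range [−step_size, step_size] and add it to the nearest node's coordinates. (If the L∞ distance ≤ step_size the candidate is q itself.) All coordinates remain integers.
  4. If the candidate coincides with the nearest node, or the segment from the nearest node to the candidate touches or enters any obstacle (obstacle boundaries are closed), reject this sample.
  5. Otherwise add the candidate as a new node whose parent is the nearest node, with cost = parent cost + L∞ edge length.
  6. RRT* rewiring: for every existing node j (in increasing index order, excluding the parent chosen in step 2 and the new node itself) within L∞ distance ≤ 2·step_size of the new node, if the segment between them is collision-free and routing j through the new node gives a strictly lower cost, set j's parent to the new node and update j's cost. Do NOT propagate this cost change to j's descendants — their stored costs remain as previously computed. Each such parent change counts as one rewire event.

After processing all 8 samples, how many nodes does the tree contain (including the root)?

1. q=(13,9) nearest=0 d=13 new=(6,7) → blocked by [4,9]×[6,8], reject
2. q=(4,2) nearest=0 d=4 new=(4,2) → add node 1 parent=0 cost=4
3. q=(15,4) nearest=1 d=11 new=(10,4) → add node 2 parent=1 cost=10
4. q=(11,1) nearest=2 d=3 new=(11,1) → blocked by [9,14]×[1,3], reject
5. q=(3,2) nearest=1 d=1 new=(3,2) → add node 3 parent=1 cost=5
6. q=(12,8) nearest=2 d=4 new=(12,8) → blocked by [12,15]×[8,10], reject
7. q=(8,2) nearest=2 d=2 new=(8,2) → blocked by [9,14]×[1,3], reject
8. q=(20,10) nearest=2 d=10 new=(16,10) → blocked by [12,15]×[8,10], reject

Node count: 4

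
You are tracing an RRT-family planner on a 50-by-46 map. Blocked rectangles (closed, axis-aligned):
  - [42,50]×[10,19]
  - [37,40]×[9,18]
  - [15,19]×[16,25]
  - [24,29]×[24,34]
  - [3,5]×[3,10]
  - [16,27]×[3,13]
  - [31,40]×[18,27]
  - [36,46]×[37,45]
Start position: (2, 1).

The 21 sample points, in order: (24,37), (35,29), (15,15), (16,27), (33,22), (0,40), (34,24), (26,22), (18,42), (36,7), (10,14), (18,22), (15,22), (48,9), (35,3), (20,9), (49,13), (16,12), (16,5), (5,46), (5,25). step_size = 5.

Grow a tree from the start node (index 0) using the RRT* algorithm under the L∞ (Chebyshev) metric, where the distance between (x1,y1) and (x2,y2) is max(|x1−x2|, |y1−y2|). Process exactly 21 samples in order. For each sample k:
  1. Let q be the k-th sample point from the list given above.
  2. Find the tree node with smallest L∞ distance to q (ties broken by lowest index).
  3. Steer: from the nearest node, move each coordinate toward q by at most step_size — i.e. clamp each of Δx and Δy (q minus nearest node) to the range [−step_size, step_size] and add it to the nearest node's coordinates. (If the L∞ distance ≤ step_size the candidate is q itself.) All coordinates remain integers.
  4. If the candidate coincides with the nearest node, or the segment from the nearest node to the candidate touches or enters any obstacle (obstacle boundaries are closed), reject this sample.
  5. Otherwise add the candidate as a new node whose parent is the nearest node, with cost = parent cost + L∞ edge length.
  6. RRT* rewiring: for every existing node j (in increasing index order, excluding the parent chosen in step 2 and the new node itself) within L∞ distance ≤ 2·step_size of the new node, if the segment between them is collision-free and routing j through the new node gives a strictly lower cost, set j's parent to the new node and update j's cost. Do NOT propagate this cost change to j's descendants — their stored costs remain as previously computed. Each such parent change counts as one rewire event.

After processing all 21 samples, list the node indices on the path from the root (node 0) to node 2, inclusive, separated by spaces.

Path: 0 2

1. q=(24,37) nearest=0 d=36 new=(7,6) → blocked by [3,5]×[3,10], reject
2. q=(35,29) nearest=0 d=33 new=(7,6) → blocked by [3,5]×[3,10], reject
3. q=(15,15) nearest=0 d=14 new=(7,6) → blocked by [3,5]×[3,10], reject
4. q=(16,27) nearest=0 d=26 new=(7,6) → blocked by [3,5]×[3,10], reject
5. q=(33,22) nearest=0 d=31 new=(7,6) → blocked by [3,5]×[3,10], reject
6. q=(0,40) nearest=0 d=39 new=(0,6) → add node 1 parent=0 cost=5
7. q=(34,24) nearest=0 d=32 new=(7,6) → blocked by [3,5]×[3,10], reject
8. q=(26,22) nearest=0 d=24 new=(7,6) → blocked by [3,5]×[3,10], reject
9. q=(18,42) nearest=1 d=36 new=(5,11) → blocked by [3,5]×[3,10], reject
10. q=(36,7) nearest=0 d=34 new=(7,6) → blocked by [3,5]×[3,10], reject
11. q=(10,14) nearest=1 d=10 new=(5,11) → blocked by [3,5]×[3,10], reject
12. q=(18,22) nearest=1 d=18 new=(5,11) → blocked by [3,5]×[3,10], reject
13. q=(15,22) nearest=1 d=16 new=(5,11) → blocked by [3,5]×[3,10], reject
14. q=(48,9) nearest=0 d=46 new=(7,6) → blocked by [3,5]×[3,10], reject
15. q=(35,3) nearest=0 d=33 new=(7,3) → add node 2 parent=0 cost=5
16. q=(20,9) nearest=2 d=13 new=(12,8) → add node 3 parent=2 cost=10
17. q=(49,13) nearest=3 d=37 new=(17,13) → blocked by [16,27]×[3,13], reject
18. q=(16,12) nearest=3 d=4 new=(16,12) → blocked by [16,27]×[3,13], reject
19. q=(16,5) nearest=3 d=4 new=(16,5) → blocked by [16,27]×[3,13], reject
20. q=(5,46) nearest=3 d=38 new=(7,13) → add node 4 parent=3 cost=15
21. q=(5,25) nearest=4 d=12 new=(5,18) → add node 5 parent=4 cost=20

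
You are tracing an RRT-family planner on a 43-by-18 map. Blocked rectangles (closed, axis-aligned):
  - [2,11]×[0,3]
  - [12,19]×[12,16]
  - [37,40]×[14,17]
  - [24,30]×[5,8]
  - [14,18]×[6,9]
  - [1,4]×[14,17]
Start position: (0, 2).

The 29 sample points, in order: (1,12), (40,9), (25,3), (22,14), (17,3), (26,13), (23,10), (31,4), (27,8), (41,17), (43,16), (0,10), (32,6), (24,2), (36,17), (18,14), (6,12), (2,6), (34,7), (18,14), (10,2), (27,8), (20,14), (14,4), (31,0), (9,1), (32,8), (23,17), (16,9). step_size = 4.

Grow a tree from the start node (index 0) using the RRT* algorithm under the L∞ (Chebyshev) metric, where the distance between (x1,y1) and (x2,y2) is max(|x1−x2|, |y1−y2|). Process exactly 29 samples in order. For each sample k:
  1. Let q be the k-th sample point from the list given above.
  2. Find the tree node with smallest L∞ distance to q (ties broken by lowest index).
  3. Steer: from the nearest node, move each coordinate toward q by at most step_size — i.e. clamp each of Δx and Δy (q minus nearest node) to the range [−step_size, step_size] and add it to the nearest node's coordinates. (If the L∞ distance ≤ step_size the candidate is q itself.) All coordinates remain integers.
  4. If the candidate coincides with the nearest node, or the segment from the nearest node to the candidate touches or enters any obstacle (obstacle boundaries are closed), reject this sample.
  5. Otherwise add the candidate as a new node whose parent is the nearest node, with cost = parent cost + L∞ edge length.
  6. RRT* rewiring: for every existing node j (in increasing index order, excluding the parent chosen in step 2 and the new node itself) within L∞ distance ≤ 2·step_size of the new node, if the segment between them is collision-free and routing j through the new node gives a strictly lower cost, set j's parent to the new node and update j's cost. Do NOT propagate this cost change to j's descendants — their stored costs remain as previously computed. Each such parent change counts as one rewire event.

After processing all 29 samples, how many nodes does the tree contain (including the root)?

Node count: 17

1. q=(1,12) nearest=0 d=10 new=(1,6) → add node 1 parent=0 cost=4
2. q=(40,9) nearest=1 d=39 new=(5,9) → add node 2 parent=1 cost=8
3. q=(25,3) nearest=2 d=20 new=(9,5) → add node 3 parent=2 cost=12
4. q=(22,14) nearest=3 d=13 new=(13,9) → add node 4 parent=3 cost=16
5. q=(17,3) nearest=4 d=6 new=(17,5) → blocked by [14,18]×[6,9], reject
6. q=(26,13) nearest=4 d=13 new=(17,13) → blocked by [12,19]×[12,16], reject
7. q=(23,10) nearest=4 d=10 new=(17,10) → add node 5 parent=4 cost=20
8. q=(31,4) nearest=5 d=14 new=(21,6) → blocked by [14,18]×[6,9], reject
9. q=(27,8) nearest=5 d=10 new=(21,8) → add node 6 parent=5 cost=24
10. q=(41,17) nearest=6 d=20 new=(25,12) → add node 7 parent=6 cost=28
11. q=(43,16) nearest=7 d=18 new=(29,16) → add node 8 parent=7 cost=32
12. q=(0,10) nearest=1 d=4 new=(0,10) → add node 9 parent=1 cost=8
13. q=(32,6) nearest=7 d=7 new=(29,8) → blocked by [24,30]×[5,8], reject
14. q=(24,2) nearest=6 d=6 new=(24,4) → add node 10 parent=6 cost=28
15. q=(36,17) nearest=8 d=7 new=(33,17) → add node 11 parent=8 cost=36
16. q=(18,14) nearest=5 d=4 new=(18,14) → blocked by [12,19]×[12,16], reject
17. q=(6,12) nearest=2 d=3 new=(6,12) → add node 12 parent=2 cost=11
18. q=(2,6) nearest=1 d=1 new=(2,6) → add node 13 parent=1 cost=5
19. q=(34,7) nearest=7 d=9 new=(29,8) → blocked by [24,30]×[5,8], reject
20. q=(18,14) nearest=5 d=4 new=(18,14) → blocked by [12,19]×[12,16], reject
21. q=(10,2) nearest=3 d=3 new=(10,2) → blocked by [2,11]×[0,3], reject
22. q=(27,8) nearest=7 d=4 new=(27,8) → blocked by [24,30]×[5,8], reject
23. q=(20,14) nearest=5 d=4 new=(20,14) → blocked by [12,19]×[12,16], reject
24. q=(14,4) nearest=3 d=5 new=(13,4) → add node 14 parent=3 cost=16
25. q=(31,0) nearest=10 d=7 new=(28,0) → add node 15 parent=10 cost=32
26. q=(9,1) nearest=3 d=4 new=(9,1) → blocked by [2,11]×[0,3], reject
27. q=(32,8) nearest=7 d=7 new=(29,8) → blocked by [24,30]×[5,8], reject
28. q=(23,17) nearest=7 d=5 new=(23,16) → add node 16 parent=7 cost=32
29. q=(16,9) nearest=5 d=1 new=(16,9) → blocked by [14,18]×[6,9], reject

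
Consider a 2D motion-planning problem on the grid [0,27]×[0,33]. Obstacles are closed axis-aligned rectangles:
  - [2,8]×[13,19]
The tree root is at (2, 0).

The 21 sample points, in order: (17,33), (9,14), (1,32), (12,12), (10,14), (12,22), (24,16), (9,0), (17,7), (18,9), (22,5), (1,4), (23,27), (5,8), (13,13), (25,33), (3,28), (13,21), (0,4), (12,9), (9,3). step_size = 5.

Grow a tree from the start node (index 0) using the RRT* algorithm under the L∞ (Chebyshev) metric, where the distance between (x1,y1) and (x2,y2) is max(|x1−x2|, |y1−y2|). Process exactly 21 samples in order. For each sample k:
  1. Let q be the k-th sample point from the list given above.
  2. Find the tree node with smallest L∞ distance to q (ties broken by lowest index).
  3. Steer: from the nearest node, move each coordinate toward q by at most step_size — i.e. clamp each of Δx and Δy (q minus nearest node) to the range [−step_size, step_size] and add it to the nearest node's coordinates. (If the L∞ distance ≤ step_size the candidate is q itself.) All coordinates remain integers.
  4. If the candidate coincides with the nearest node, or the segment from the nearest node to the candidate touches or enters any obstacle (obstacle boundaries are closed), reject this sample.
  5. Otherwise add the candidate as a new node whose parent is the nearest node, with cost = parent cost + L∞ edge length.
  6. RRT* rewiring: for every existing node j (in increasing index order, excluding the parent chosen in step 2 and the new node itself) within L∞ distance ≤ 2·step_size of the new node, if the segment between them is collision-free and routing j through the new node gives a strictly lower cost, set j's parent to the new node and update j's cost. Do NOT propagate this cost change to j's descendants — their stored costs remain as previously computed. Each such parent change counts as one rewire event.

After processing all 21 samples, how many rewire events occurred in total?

1. q=(17,33) nearest=0 d=33 new=(7,5) → add node 1 parent=0 cost=5
2. q=(9,14) nearest=1 d=9 new=(9,10) → add node 2 parent=1 cost=10
3. q=(1,32) nearest=2 d=22 new=(4,15) → blocked by [2,8]×[13,19], reject
4. q=(12,12) nearest=2 d=3 new=(12,12) → add node 3 parent=2 cost=13
5. q=(10,14) nearest=3 d=2 new=(10,14) → add node 4 parent=3 cost=15
6. q=(12,22) nearest=4 d=8 new=(12,19) → add node 5 parent=4 cost=20
7. q=(24,16) nearest=3 d=12 new=(17,16) → add node 6 parent=3 cost=18
8. q=(9,0) nearest=1 d=5 new=(9,0) → add node 7 parent=1 cost=10
9. q=(17,7) nearest=3 d=5 new=(17,7) → add node 8 parent=3 cost=18
10. q=(18,9) nearest=8 d=2 new=(18,9) → add node 9 parent=8 cost=20
11. q=(22,5) nearest=9 d=4 new=(22,5) → add node 10 parent=9 cost=24
12. q=(1,4) nearest=0 d=4 new=(1,4) → add node 11 parent=0 cost=4; rewire 4→11 (14<15)
13. q=(23,27) nearest=5 d=11 new=(17,24) → add node 12 parent=5 cost=25
14. q=(5,8) nearest=1 d=3 new=(5,8) → add node 13 parent=1 cost=8
15. q=(13,13) nearest=3 d=1 new=(13,13) → add node 14 parent=3 cost=14; rewire 9→14 (19<20); rewire 10→14 (23<24)
16. q=(25,33) nearest=12 d=9 new=(22,29) → add node 15 parent=12 cost=30
17. q=(3,28) nearest=5 d=9 new=(7,24) → add node 16 parent=5 cost=25
18. q=(13,21) nearest=5 d=2 new=(13,21) → add node 17 parent=5 cost=22
19. q=(0,4) nearest=11 d=1 new=(0,4) → add node 18 parent=11 cost=5
20. q=(12,9) nearest=2 d=3 new=(12,9) → add node 19 parent=2 cost=13
21. q=(9,3) nearest=1 d=2 new=(9,3) → add node 20 parent=1 cost=7; rewire 8→20 (15<18); rewire 9→20 (16<19)

Rewire events: 5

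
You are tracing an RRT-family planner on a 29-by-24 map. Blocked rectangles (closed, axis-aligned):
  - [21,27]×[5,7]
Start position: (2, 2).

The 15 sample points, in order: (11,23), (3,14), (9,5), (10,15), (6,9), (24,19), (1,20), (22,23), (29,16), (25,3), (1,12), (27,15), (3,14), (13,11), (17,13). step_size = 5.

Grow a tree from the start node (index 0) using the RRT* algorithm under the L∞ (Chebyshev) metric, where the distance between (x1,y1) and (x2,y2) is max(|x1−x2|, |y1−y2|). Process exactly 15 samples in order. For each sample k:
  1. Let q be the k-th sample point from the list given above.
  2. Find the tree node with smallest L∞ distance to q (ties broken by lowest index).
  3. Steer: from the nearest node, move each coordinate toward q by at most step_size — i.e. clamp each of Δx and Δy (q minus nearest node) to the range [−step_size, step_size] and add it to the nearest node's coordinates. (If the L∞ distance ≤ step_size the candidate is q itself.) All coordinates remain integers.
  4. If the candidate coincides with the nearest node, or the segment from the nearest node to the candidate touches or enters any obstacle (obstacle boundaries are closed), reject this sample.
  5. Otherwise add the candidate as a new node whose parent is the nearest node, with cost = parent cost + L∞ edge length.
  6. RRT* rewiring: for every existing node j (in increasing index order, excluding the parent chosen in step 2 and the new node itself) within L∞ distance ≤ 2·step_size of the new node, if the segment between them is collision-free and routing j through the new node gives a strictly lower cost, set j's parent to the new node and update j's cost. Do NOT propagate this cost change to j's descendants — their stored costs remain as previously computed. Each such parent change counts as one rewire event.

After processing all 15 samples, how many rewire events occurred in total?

Rewire events: 1

1. q=(11,23) nearest=0 d=21 new=(7,7) → add node 1 parent=0 cost=5
2. q=(3,14) nearest=1 d=7 new=(3,12) → add node 2 parent=1 cost=10
3. q=(9,5) nearest=1 d=2 new=(9,5) → add node 3 parent=1 cost=7
4. q=(10,15) nearest=2 d=7 new=(8,15) → add node 4 parent=2 cost=15
5. q=(6,9) nearest=1 d=2 new=(6,9) → add node 5 parent=1 cost=7; rewire 4→5 (13<15)
6. q=(24,19) nearest=3 d=15 new=(14,10) → add node 6 parent=3 cost=12
7. q=(1,20) nearest=4 d=7 new=(3,20) → add node 7 parent=4 cost=18
8. q=(22,23) nearest=6 d=13 new=(19,15) → add node 8 parent=6 cost=17
9. q=(29,16) nearest=8 d=10 new=(24,16) → add node 9 parent=8 cost=22
10. q=(25,3) nearest=6 d=11 new=(19,5) → add node 10 parent=6 cost=17
11. q=(1,12) nearest=2 d=2 new=(1,12) → add node 11 parent=2 cost=12
12. q=(27,15) nearest=9 d=3 new=(27,15) → add node 12 parent=9 cost=25
13. q=(3,14) nearest=2 d=2 new=(3,14) → add node 13 parent=2 cost=12
14. q=(13,11) nearest=6 d=1 new=(13,11) → add node 14 parent=6 cost=13
15. q=(17,13) nearest=8 d=2 new=(17,13) → add node 15 parent=8 cost=19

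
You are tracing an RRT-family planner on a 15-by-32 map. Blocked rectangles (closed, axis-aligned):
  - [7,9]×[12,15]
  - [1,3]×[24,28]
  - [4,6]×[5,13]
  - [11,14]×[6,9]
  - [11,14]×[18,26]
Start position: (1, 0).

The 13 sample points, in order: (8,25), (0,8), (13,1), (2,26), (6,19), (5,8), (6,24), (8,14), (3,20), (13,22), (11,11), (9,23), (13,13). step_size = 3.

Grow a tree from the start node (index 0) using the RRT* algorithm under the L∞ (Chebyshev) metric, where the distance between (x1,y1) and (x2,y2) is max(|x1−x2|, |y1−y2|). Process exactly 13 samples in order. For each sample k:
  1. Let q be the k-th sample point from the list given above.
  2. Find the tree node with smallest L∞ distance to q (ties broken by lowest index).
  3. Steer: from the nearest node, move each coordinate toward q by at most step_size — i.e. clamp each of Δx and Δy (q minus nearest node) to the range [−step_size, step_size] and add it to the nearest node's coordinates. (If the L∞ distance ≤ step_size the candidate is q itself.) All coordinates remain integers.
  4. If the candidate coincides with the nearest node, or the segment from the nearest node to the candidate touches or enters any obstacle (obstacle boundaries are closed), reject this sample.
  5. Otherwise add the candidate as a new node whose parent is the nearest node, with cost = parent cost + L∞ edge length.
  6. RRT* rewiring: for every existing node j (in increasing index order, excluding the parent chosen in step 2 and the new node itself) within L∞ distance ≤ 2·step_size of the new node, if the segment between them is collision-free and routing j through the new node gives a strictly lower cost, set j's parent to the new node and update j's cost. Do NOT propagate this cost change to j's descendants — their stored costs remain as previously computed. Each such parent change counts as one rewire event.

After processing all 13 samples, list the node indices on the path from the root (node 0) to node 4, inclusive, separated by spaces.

Path: 0 1 2 4

1. q=(8,25) nearest=0 d=25 new=(4,3) → add node 1 parent=0 cost=3
2. q=(0,8) nearest=1 d=5 new=(1,6) → add node 2 parent=1 cost=6
3. q=(13,1) nearest=1 d=9 new=(7,1) → add node 3 parent=1 cost=6
4. q=(2,26) nearest=2 d=20 new=(2,9) → add node 4 parent=2 cost=9
5. q=(6,19) nearest=4 d=10 new=(5,12) → blocked by [4,6]×[5,13], reject
6. q=(5,8) nearest=4 d=3 new=(5,8) → blocked by [4,6]×[5,13], reject
7. q=(6,24) nearest=4 d=15 new=(5,12) → blocked by [4,6]×[5,13], reject
8. q=(8,14) nearest=4 d=6 new=(5,12) → blocked by [4,6]×[5,13], reject
9. q=(3,20) nearest=4 d=11 new=(3,12) → add node 5 parent=4 cost=12
10. q=(13,22) nearest=5 d=10 new=(6,15) → blocked by [4,6]×[5,13], reject
11. q=(11,11) nearest=1 d=8 new=(7,6) → blocked by [4,6]×[5,13], reject
12. q=(9,23) nearest=5 d=11 new=(6,15) → blocked by [4,6]×[5,13], reject
13. q=(13,13) nearest=1 d=10 new=(7,6) → blocked by [4,6]×[5,13], reject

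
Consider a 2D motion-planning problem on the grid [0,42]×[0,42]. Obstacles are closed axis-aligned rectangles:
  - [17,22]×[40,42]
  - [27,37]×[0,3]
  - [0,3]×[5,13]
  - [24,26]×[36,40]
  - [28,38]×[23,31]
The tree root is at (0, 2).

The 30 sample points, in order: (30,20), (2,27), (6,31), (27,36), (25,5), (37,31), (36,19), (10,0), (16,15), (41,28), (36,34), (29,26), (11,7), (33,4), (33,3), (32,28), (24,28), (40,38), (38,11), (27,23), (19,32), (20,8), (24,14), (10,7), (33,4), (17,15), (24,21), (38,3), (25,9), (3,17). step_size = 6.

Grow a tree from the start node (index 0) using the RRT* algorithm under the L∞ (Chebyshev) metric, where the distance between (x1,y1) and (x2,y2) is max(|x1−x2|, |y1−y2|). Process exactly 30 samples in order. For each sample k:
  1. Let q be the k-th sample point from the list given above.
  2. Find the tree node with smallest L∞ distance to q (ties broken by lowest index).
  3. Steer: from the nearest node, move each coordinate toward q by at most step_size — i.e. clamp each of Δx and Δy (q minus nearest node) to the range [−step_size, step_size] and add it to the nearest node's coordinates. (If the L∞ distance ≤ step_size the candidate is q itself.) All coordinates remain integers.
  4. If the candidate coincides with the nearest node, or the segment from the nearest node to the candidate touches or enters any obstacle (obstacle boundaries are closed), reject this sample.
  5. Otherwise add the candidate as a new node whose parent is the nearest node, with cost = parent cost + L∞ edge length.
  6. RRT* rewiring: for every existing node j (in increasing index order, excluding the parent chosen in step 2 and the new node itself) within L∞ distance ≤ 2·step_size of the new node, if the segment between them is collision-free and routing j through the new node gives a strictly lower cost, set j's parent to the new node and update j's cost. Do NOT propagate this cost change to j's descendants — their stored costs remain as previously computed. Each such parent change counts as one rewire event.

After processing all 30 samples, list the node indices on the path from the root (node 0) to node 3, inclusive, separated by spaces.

Path: 0 1 2 3

1. q=(30,20) nearest=0 d=30 new=(6,8) → blocked by [0,3]×[5,13], reject
2. q=(2,27) nearest=0 d=25 new=(2,8) → blocked by [0,3]×[5,13], reject
3. q=(6,31) nearest=0 d=29 new=(6,8) → blocked by [0,3]×[5,13], reject
4. q=(27,36) nearest=0 d=34 new=(6,8) → blocked by [0,3]×[5,13], reject
5. q=(25,5) nearest=0 d=25 new=(6,5) → add node 1 parent=0 cost=6
6. q=(37,31) nearest=1 d=31 new=(12,11) → add node 2 parent=1 cost=12
7. q=(36,19) nearest=2 d=24 new=(18,17) → add node 3 parent=2 cost=18
8. q=(10,0) nearest=1 d=5 new=(10,0) → add node 4 parent=1 cost=11
9. q=(16,15) nearest=3 d=2 new=(16,15) → add node 5 parent=3 cost=20
10. q=(41,28) nearest=3 d=23 new=(24,23) → add node 6 parent=3 cost=24
11. q=(36,34) nearest=6 d=12 new=(30,29) → blocked by [28,38]×[23,31], reject
12. q=(29,26) nearest=6 d=5 new=(29,26) → blocked by [28,38]×[23,31], reject
13. q=(11,7) nearest=2 d=4 new=(11,7) → add node 7 parent=2 cost=16
14. q=(33,4) nearest=3 d=15 new=(24,11) → add node 8 parent=3 cost=24
15. q=(33,3) nearest=8 d=9 new=(30,5) → add node 9 parent=8 cost=30
16. q=(32,28) nearest=6 d=8 new=(30,28) → blocked by [28,38]×[23,31], reject
17. q=(24,28) nearest=6 d=5 new=(24,28) → add node 10 parent=6 cost=29
18. q=(40,38) nearest=6 d=16 new=(30,29) → blocked by [28,38]×[23,31], reject
19. q=(38,11) nearest=9 d=8 new=(36,11) → add node 11 parent=9 cost=36
20. q=(27,23) nearest=6 d=3 new=(27,23) → add node 12 parent=6 cost=27
21. q=(19,32) nearest=10 d=5 new=(19,32) → add node 13 parent=10 cost=34
22. q=(20,8) nearest=8 d=4 new=(20,8) → add node 14 parent=8 cost=28
23. q=(24,14) nearest=8 d=3 new=(24,14) → add node 15 parent=8 cost=27
24. q=(10,7) nearest=7 d=1 new=(10,7) → add node 16 parent=7 cost=17; rewire 14→16 (27<28)
25. q=(33,4) nearest=9 d=3 new=(33,4) → add node 17 parent=9 cost=33
26. q=(17,15) nearest=5 d=1 new=(17,15) → add node 18 parent=5 cost=21
27. q=(24,21) nearest=6 d=2 new=(24,21) → add node 19 parent=6 cost=26
28. q=(38,3) nearest=17 d=5 new=(38,3) → add node 20 parent=17 cost=38
29. q=(25,9) nearest=8 d=2 new=(25,9) → add node 21 parent=8 cost=26
30. q=(3,17) nearest=2 d=9 new=(6,17) → add node 22 parent=2 cost=18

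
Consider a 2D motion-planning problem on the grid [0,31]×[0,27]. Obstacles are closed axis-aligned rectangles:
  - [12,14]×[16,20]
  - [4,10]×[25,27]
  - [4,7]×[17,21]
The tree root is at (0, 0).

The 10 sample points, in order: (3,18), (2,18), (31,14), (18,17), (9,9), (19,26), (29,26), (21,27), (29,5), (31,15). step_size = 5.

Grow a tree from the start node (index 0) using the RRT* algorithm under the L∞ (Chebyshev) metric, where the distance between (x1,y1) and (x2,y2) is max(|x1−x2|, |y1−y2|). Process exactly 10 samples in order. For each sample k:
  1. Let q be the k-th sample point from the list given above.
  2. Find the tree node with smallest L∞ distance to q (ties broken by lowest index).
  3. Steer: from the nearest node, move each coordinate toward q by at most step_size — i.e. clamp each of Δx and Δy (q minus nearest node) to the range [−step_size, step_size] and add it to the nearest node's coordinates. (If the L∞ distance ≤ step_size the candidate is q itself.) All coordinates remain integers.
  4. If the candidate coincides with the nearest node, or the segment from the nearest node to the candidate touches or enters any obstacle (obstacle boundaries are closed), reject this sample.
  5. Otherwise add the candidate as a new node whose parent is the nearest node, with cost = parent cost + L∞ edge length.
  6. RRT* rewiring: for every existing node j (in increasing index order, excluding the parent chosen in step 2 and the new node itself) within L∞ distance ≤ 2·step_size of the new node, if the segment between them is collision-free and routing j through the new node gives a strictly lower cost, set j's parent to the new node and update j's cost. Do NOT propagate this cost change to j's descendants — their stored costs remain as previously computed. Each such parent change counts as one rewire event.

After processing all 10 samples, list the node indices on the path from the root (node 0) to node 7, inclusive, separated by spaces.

1. q=(3,18) nearest=0 d=18 new=(3,5) → add node 1 parent=0 cost=5
2. q=(2,18) nearest=1 d=13 new=(2,10) → add node 2 parent=1 cost=10
3. q=(31,14) nearest=1 d=28 new=(8,10) → add node 3 parent=1 cost=10
4. q=(18,17) nearest=3 d=10 new=(13,15) → add node 4 parent=3 cost=15
5. q=(9,9) nearest=3 d=1 new=(9,9) → add node 5 parent=3 cost=11
6. q=(19,26) nearest=4 d=11 new=(18,20) → blocked by [12,14]×[16,20], reject
7. q=(29,26) nearest=4 d=16 new=(18,20) → blocked by [12,14]×[16,20], reject
8. q=(21,27) nearest=4 d=12 new=(18,20) → blocked by [12,14]×[16,20], reject
9. q=(29,5) nearest=4 d=16 new=(18,10) → add node 6 parent=4 cost=20
10. q=(31,15) nearest=6 d=13 new=(23,15) → add node 7 parent=6 cost=25

Path: 0 1 3 4 6 7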